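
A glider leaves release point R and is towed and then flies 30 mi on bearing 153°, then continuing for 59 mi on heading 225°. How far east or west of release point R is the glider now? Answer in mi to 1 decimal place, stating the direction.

28.1 mi west

Leg 1 (153°, 30 mi): east 30 sin 153° = 13.62, north 30 cos 153° = -26.73
Leg 2 (225°, 59 mi): east 59 sin 225° = -41.72, north 59 cos 225° = -41.72
Net east component: -28.10 mi.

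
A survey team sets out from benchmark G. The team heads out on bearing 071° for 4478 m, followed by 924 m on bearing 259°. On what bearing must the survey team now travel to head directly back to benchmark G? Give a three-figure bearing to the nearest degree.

249°

Leg 1 (071°, 4478 m): east 4478 sin 71° = 4234.03, north 4478 cos 71° = 1457.89
Leg 2 (259°, 924 m): east 924 sin 259° = -907.02, north 924 cos 259° = -176.31
Net displacement: 3327.01 east, 1281.59 north. Direction back to start is (-3327.01, -1281.59): bearing = atan2(-3327.01, -1281.59) mod 360° = 248.93° ≈ 249°.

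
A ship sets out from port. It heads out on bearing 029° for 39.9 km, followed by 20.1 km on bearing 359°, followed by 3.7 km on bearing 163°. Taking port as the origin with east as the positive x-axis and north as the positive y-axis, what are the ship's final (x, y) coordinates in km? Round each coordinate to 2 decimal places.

(20.07, 51.46)

Leg 1 (029°, 39.9 km): east 39.9 sin 29° = 19.34, north 39.9 cos 29° = 34.90
Leg 2 (359°, 20.1 km): east 20.1 sin 359° = -0.35, north 20.1 cos 359° = 20.10
Leg 3 (163°, 3.7 km): east 3.7 sin 163° = 1.08, north 3.7 cos 163° = -3.54
Summing: 20.07 km east, 51.46 km north → (20.07, 51.46).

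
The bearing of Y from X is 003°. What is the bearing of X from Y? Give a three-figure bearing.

183°

Back-bearing = 003° + 180° = 183°.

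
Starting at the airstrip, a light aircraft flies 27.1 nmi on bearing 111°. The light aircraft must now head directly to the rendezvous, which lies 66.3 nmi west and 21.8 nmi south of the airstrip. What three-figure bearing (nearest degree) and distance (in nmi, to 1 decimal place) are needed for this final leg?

Leg 1 (111°, 27.1 nmi): east 27.1 sin 111° = 25.30, north 27.1 cos 111° = -9.71
Current position: (25.30, -9.71). Target: (-66.3, -21.8). Remaining: Δeast = -91.60, Δnorth = -12.09.
Bearing = atan2(-91.60, -12.09) mod 360° = 262.48°; distance = √((-91.60)² + (-12.09)²) = 92.394 nmi.

262°, 92.4 nmi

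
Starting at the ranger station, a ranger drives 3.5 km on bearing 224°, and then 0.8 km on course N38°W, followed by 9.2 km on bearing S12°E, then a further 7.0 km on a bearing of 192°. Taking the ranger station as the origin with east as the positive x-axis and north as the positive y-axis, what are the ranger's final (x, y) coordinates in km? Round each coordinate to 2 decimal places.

Leg 1 (224°, 3.5 km): east 3.5 sin 224° = -2.43, north 3.5 cos 224° = -2.52
Leg 2 (N38°W, 0.8 km): east 0.8 sin 322° = -0.49, north 0.8 cos 322° = 0.63
Leg 3 (S12°E, 9.2 km): east 9.2 sin 168° = 1.91, north 9.2 cos 168° = -9.00
Leg 4 (192°, 7.0 km): east 7.0 sin 192° = -1.46, north 7.0 cos 192° = -6.85
Summing: -2.47 km east, -17.73 km north → (-2.47, -17.73).

(-2.47, -17.73)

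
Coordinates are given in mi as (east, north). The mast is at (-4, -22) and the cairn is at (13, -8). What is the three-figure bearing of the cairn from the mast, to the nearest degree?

Δeast = 13 − -4 = 17.00; Δnorth = -8 − -22 = 14.00.
Bearing = atan2(Δeast, Δnorth) mod 360° = 50.53° ≈ 051°.

051°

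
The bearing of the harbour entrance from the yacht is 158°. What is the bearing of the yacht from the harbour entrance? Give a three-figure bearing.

338°

Back-bearing = 158° + 180° = 338°.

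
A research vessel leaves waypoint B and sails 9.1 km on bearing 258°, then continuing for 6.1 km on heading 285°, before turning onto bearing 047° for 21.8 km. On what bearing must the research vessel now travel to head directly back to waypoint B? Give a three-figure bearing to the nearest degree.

Leg 1 (258°, 9.1 km): east 9.1 sin 258° = -8.90, north 9.1 cos 258° = -1.89
Leg 2 (285°, 6.1 km): east 6.1 sin 285° = -5.89, north 6.1 cos 285° = 1.58
Leg 3 (047°, 21.8 km): east 21.8 sin 47° = 15.94, north 21.8 cos 47° = 14.87
Net displacement: 1.15 east, 14.55 north. Direction back to start is (-1.15, -14.55): bearing = atan2(-1.15, -14.55) mod 360° = 184.52° ≈ 185°.

185°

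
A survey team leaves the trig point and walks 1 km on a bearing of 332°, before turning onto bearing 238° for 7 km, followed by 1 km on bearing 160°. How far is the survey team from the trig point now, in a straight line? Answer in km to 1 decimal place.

7.1 km

Leg 1 (332°, 1 km): east 1 sin 332° = -0.47, north 1 cos 332° = 0.88
Leg 2 (238°, 7 km): east 7 sin 238° = -5.94, north 7 cos 238° = -3.71
Leg 3 (160°, 1 km): east 1 sin 160° = 0.34, north 1 cos 160° = -0.94
Net: -6.06 east, -3.77 north. Distance = √((-6.06)² + (-3.77)²) = 7.138 km.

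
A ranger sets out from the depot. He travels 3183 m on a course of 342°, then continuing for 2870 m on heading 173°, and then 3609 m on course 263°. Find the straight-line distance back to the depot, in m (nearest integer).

4224 m

Leg 1 (342°, 3183 m): east 3183 sin 342° = -983.60, north 3183 cos 342° = 3027.21
Leg 2 (173°, 2870 m): east 2870 sin 173° = 349.77, north 2870 cos 173° = -2848.61
Leg 3 (263°, 3609 m): east 3609 sin 263° = -3582.10, north 3609 cos 263° = -439.83
Net: -4215.94 east, -261.22 north. Distance = √((-4215.94)² + (-261.22)²) = 4224.020 m.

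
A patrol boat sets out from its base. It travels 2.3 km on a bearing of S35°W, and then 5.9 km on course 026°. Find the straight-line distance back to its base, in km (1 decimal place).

Leg 1 (S35°W, 2.3 km): east 2.3 sin 215° = -1.32, north 2.3 cos 215° = -1.88
Leg 2 (026°, 5.9 km): east 5.9 sin 26° = 2.59, north 5.9 cos 26° = 5.30
Net: 1.27 east, 3.42 north. Distance = √((1.27)² + (3.42)²) = 3.646 km.

3.6 km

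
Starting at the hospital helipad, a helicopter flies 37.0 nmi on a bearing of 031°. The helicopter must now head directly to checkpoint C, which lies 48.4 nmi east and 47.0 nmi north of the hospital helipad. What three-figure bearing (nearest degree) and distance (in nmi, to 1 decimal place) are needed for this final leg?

062°, 33.1 nmi

Leg 1 (031°, 37.0 nmi): east 37.0 sin 31° = 19.06, north 37.0 cos 31° = 31.72
Current position: (19.06, 31.72). Target: (48.4, 47.0). Remaining: Δeast = 29.34, Δnorth = 15.28.
Bearing = atan2(29.34, 15.28) mod 360° = 62.49°; distance = √((29.34)² + (15.28)²) = 33.086 nmi.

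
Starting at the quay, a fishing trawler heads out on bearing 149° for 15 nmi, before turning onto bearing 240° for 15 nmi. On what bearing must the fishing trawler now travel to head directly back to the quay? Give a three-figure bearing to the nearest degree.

014°

Leg 1 (149°, 15 nmi): east 15 sin 149° = 7.73, north 15 cos 149° = -12.86
Leg 2 (240°, 15 nmi): east 15 sin 240° = -12.99, north 15 cos 240° = -7.50
Net displacement: -5.26 east, -20.36 north. Direction back to start is (5.26, 20.36): bearing = atan2(5.26, 20.36) mod 360° = 14.50° ≈ 014°.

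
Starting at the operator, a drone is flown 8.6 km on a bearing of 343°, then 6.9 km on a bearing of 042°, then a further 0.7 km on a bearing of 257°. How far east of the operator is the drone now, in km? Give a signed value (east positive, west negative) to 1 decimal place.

Leg 1 (343°, 8.6 km): east 8.6 sin 343° = -2.51, north 8.6 cos 343° = 8.22
Leg 2 (042°, 6.9 km): east 6.9 sin 42° = 4.62, north 6.9 cos 42° = 5.13
Leg 3 (257°, 0.7 km): east 0.7 sin 257° = -0.68, north 0.7 cos 257° = -0.16
Net east component: 1.42 km.

1.4 km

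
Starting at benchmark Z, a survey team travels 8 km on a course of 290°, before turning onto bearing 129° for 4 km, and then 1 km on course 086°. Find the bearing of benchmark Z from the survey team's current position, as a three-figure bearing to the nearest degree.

095°

Leg 1 (290°, 8 km): east 8 sin 290° = -7.52, north 8 cos 290° = 2.74
Leg 2 (129°, 4 km): east 4 sin 129° = 3.11, north 4 cos 129° = -2.52
Leg 3 (086°, 1 km): east 1 sin 86° = 1.00, north 1 cos 86° = 0.07
Net displacement: -3.41 east, 0.29 north. Direction back to start is (3.41, -0.29): bearing = atan2(3.41, -0.29) mod 360° = 94.84° ≈ 095°.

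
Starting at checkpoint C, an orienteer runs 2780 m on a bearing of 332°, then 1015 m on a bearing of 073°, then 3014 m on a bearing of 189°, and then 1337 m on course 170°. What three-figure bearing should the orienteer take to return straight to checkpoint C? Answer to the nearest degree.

020°

Leg 1 (332°, 2780 m): east 2780 sin 332° = -1305.13, north 2780 cos 332° = 2454.59
Leg 2 (073°, 1015 m): east 1015 sin 73° = 970.65, north 1015 cos 73° = 296.76
Leg 3 (189°, 3014 m): east 3014 sin 189° = -471.49, north 3014 cos 189° = -2976.89
Leg 4 (170°, 1337 m): east 1337 sin 170° = 232.17, north 1337 cos 170° = -1316.69
Net displacement: -573.81 east, -1542.23 north. Direction back to start is (573.81, 1542.23): bearing = atan2(573.81, 1542.23) mod 360° = 20.41° ≈ 020°.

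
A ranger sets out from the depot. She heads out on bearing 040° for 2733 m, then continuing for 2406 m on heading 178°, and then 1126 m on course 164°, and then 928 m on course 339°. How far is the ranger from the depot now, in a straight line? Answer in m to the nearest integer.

Leg 1 (040°, 2733 m): east 2733 sin 40° = 1756.74, north 2733 cos 40° = 2093.60
Leg 2 (178°, 2406 m): east 2406 sin 178° = 83.97, north 2406 cos 178° = -2404.53
Leg 3 (164°, 1126 m): east 1126 sin 164° = 310.37, north 1126 cos 164° = -1082.38
Leg 4 (339°, 928 m): east 928 sin 339° = -332.57, north 928 cos 339° = 866.36
Net: 1818.51 east, -526.95 north. Distance = √((1818.51)² + (-526.95)²) = 1893.318 m.

1893 m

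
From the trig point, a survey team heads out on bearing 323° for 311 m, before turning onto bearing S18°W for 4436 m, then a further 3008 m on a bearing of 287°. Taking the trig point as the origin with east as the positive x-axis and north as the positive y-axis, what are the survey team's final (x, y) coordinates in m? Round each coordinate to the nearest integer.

(-4435, -3091)

Leg 1 (323°, 311 m): east 311 sin 323° = -187.16, north 311 cos 323° = 248.38
Leg 2 (S18°W, 4436 m): east 4436 sin 198° = -1370.80, north 4436 cos 198° = -4218.89
Leg 3 (287°, 3008 m): east 3008 sin 287° = -2876.56, north 3008 cos 287° = 879.45
Summing: -4434.53 m east, -3091.06 m north → (-4435, -3091).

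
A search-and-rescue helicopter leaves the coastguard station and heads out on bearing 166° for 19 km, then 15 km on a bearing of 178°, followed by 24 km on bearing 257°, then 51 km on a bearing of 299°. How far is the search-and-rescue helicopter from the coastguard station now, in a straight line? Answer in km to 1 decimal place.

64.4 km

Leg 1 (166°, 19 km): east 19 sin 166° = 4.60, north 19 cos 166° = -18.44
Leg 2 (178°, 15 km): east 15 sin 178° = 0.52, north 15 cos 178° = -14.99
Leg 3 (257°, 24 km): east 24 sin 257° = -23.38, north 24 cos 257° = -5.40
Leg 4 (299°, 51 km): east 51 sin 299° = -44.61, north 51 cos 299° = 24.73
Net: -62.87 east, -14.10 north. Distance = √((-62.87)² + (-14.10)²) = 64.432 km.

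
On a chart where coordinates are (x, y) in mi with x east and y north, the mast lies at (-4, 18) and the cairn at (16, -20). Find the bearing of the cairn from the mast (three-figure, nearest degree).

152°

Δeast = 16 − -4 = 20.00; Δnorth = -20 − 18 = -38.00.
Bearing = atan2(Δeast, Δnorth) mod 360° = 152.24° ≈ 152°.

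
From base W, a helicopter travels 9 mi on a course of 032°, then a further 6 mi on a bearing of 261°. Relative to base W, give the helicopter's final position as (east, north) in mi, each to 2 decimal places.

(-1.16, 6.69)

Leg 1 (032°, 9 mi): east 9 sin 32° = 4.77, north 9 cos 32° = 7.63
Leg 2 (261°, 6 mi): east 6 sin 261° = -5.93, north 6 cos 261° = -0.94
Summing: -1.16 mi east, 6.69 mi north → (-1.16, 6.69).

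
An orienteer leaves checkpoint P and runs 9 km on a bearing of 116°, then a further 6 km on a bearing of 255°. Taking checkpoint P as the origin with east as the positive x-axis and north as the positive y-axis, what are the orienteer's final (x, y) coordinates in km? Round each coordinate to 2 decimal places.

(2.29, -5.50)

Leg 1 (116°, 9 km): east 9 sin 116° = 8.09, north 9 cos 116° = -3.95
Leg 2 (255°, 6 km): east 6 sin 255° = -5.80, north 6 cos 255° = -1.55
Summing: 2.29 km east, -5.50 km north → (2.29, -5.50).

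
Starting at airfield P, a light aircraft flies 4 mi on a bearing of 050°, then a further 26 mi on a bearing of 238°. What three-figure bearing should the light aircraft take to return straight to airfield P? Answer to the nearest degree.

Leg 1 (050°, 4 mi): east 4 sin 50° = 3.06, north 4 cos 50° = 2.57
Leg 2 (238°, 26 mi): east 26 sin 238° = -22.05, north 26 cos 238° = -13.78
Net displacement: -18.99 east, -11.21 north. Direction back to start is (18.99, 11.21): bearing = atan2(18.99, 11.21) mod 360° = 59.45° ≈ 059°.

059°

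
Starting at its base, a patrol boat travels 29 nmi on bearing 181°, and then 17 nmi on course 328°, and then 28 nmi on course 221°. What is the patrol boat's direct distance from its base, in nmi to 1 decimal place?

Leg 1 (181°, 29 nmi): east 29 sin 181° = -0.51, north 29 cos 181° = -29.00
Leg 2 (328°, 17 nmi): east 17 sin 328° = -9.01, north 17 cos 328° = 14.42
Leg 3 (221°, 28 nmi): east 28 sin 221° = -18.37, north 28 cos 221° = -21.13
Net: -27.88 east, -35.71 north. Distance = √((-27.88)² + (-35.71)²) = 45.308 nmi.

45.3 nmi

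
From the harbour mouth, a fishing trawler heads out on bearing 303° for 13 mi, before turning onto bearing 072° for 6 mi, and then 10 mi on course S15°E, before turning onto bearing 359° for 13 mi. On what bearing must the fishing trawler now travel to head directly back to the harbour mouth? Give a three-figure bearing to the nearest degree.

Leg 1 (303°, 13 mi): east 13 sin 303° = -10.90, north 13 cos 303° = 7.08
Leg 2 (072°, 6 mi): east 6 sin 72° = 5.71, north 6 cos 72° = 1.85
Leg 3 (S15°E, 10 mi): east 10 sin 165° = 2.59, north 10 cos 165° = -9.66
Leg 4 (359°, 13 mi): east 13 sin 359° = -0.23, north 13 cos 359° = 13.00
Net displacement: -2.84 east, 12.27 north. Direction back to start is (2.84, -12.27): bearing = atan2(2.84, -12.27) mod 360° = 166.99° ≈ 167°.

167°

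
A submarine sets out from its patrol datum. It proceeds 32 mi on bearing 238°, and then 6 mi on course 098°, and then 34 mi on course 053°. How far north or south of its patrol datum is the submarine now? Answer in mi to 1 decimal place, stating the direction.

2.7 mi north

Leg 1 (238°, 32 mi): east 32 sin 238° = -27.14, north 32 cos 238° = -16.96
Leg 2 (098°, 6 mi): east 6 sin 98° = 5.94, north 6 cos 98° = -0.84
Leg 3 (053°, 34 mi): east 34 sin 53° = 27.15, north 34 cos 53° = 20.46
Net north component: 2.67 mi.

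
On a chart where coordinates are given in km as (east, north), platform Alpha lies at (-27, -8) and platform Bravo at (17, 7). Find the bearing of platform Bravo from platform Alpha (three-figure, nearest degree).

Δeast = 17 − -27 = 44.00; Δnorth = 7 − -8 = 15.00.
Bearing = atan2(Δeast, Δnorth) mod 360° = 71.18° ≈ 071°.

071°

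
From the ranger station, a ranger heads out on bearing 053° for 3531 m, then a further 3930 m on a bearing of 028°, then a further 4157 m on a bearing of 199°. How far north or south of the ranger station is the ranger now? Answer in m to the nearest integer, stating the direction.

1664 m north

Leg 1 (053°, 3531 m): east 3531 sin 53° = 2819.98, north 3531 cos 53° = 2125.01
Leg 2 (028°, 3930 m): east 3930 sin 28° = 1845.02, north 3930 cos 28° = 3469.98
Leg 3 (199°, 4157 m): east 4157 sin 199° = -1353.39, north 4157 cos 199° = -3930.52
Net north component: 1664.47 m.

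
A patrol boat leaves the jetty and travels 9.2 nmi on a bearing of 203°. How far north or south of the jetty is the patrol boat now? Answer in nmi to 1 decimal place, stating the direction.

Leg 1 (203°, 9.2 nmi): east 9.2 sin 203° = -3.59, north 9.2 cos 203° = -8.47
Net north component: -8.47 nmi.

8.5 nmi south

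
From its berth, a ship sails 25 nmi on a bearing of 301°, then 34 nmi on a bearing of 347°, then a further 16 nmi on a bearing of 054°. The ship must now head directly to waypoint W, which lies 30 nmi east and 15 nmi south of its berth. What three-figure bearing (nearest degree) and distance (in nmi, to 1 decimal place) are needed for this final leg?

Leg 1 (301°, 25 nmi): east 25 sin 301° = -21.43, north 25 cos 301° = 12.88
Leg 2 (347°, 34 nmi): east 34 sin 347° = -7.65, north 34 cos 347° = 33.13
Leg 3 (054°, 16 nmi): east 16 sin 54° = 12.94, north 16 cos 54° = 9.40
Current position: (-16.13, 55.41). Target: (30, -15). Remaining: Δeast = 46.13, Δnorth = -70.41.
Bearing = atan2(46.13, -70.41) mod 360° = 146.77°; distance = √((46.13)² + (-70.41)²) = 84.177 nmi.

147°, 84.2 nmi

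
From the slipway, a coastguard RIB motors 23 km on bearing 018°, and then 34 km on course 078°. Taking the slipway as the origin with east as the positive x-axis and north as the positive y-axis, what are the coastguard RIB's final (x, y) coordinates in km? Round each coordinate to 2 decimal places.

(40.36, 28.94)

Leg 1 (018°, 23 km): east 23 sin 18° = 7.11, north 23 cos 18° = 21.87
Leg 2 (078°, 34 km): east 34 sin 78° = 33.26, north 34 cos 78° = 7.07
Summing: 40.36 km east, 28.94 km north → (40.36, 28.94).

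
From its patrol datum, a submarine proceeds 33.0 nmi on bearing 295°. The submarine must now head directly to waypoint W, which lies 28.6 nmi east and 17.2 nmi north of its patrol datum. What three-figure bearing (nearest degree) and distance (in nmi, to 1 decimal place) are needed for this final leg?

087°, 58.6 nmi

Leg 1 (295°, 33.0 nmi): east 33.0 sin 295° = -29.91, north 33.0 cos 295° = 13.95
Current position: (-29.91, 13.95). Target: (28.6, 17.2). Remaining: Δeast = 58.51, Δnorth = 3.25.
Bearing = atan2(58.51, 3.25) mod 360° = 86.82°; distance = √((58.51)² + (3.25)²) = 58.599 nmi.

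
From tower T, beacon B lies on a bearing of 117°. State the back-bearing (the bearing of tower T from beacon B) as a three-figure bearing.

297°

Back-bearing = 117° + 180° = 297°.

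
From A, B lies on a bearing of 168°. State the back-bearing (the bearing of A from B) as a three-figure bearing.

348°

Back-bearing = 168° + 180° = 348°.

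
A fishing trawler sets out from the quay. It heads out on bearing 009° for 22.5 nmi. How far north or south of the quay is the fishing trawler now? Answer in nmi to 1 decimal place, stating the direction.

Leg 1 (009°, 22.5 nmi): east 22.5 sin 9° = 3.52, north 22.5 cos 9° = 22.22
Net north component: 22.22 nmi.

22.2 nmi north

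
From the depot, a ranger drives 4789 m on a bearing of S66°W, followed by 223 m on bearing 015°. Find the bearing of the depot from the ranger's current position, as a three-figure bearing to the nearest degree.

068°

Leg 1 (S66°W, 4789 m): east 4789 sin 246° = -4374.97, north 4789 cos 246° = -1947.86
Leg 2 (015°, 223 m): east 223 sin 15° = 57.72, north 223 cos 15° = 215.40
Net displacement: -4317.25 east, -1732.46 north. Direction back to start is (4317.25, 1732.46): bearing = atan2(4317.25, 1732.46) mod 360° = 68.14° ≈ 068°.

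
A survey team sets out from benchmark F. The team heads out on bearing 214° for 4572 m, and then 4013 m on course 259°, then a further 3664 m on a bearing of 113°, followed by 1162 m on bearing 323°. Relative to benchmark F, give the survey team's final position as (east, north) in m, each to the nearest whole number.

Leg 1 (214°, 4572 m): east 4572 sin 214° = -2556.63, north 4572 cos 214° = -3790.36
Leg 2 (259°, 4013 m): east 4013 sin 259° = -3939.27, north 4013 cos 259° = -765.72
Leg 3 (113°, 3664 m): east 3664 sin 113° = 3372.73, north 3664 cos 113° = -1431.64
Leg 4 (323°, 1162 m): east 1162 sin 323° = -699.31, north 1162 cos 323° = 928.01
Summing: -3822.48 m east, -5059.70 m north → (-3822, -5060).

(-3822, -5060)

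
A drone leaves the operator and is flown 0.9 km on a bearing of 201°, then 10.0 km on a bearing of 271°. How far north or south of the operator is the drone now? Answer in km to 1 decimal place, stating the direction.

0.7 km south

Leg 1 (201°, 0.9 km): east 0.9 sin 201° = -0.32, north 0.9 cos 201° = -0.84
Leg 2 (271°, 10.0 km): east 10.0 sin 271° = -10.00, north 10.0 cos 271° = 0.17
Net north component: -0.67 km.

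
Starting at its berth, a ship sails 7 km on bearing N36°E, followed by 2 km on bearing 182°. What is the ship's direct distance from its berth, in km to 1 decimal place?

5.5 km

Leg 1 (N36°E, 7 km): east 7 sin 36° = 4.11, north 7 cos 36° = 5.66
Leg 2 (182°, 2 km): east 2 sin 182° = -0.07, north 2 cos 182° = -2.00
Net: 4.04 east, 3.66 north. Distance = √((4.04)² + (3.66)²) = 5.458 km.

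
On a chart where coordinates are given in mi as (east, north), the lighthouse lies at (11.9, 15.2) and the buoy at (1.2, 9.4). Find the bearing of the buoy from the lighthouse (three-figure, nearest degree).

242°

Δeast = 1.2 − 11.9 = -10.70; Δnorth = 9.4 − 15.2 = -5.80.
Bearing = atan2(Δeast, Δnorth) mod 360° = 241.54° ≈ 242°.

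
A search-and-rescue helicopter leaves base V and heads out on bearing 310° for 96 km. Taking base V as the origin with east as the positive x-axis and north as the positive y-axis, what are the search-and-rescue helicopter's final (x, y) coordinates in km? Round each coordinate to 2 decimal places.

Leg 1 (310°, 96 km): east 96 sin 310° = -73.54, north 96 cos 310° = 61.71
Summing: -73.54 km east, 61.71 km north → (-73.54, 61.71).

(-73.54, 61.71)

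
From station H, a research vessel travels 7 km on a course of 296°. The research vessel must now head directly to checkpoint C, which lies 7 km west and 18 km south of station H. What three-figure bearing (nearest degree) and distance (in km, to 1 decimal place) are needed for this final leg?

182°, 21.1 km

Leg 1 (296°, 7 km): east 7 sin 296° = -6.29, north 7 cos 296° = 3.07
Current position: (-6.29, 3.07). Target: (-7, -18). Remaining: Δeast = -0.71, Δnorth = -21.07.
Bearing = atan2(-0.71, -21.07) mod 360° = 181.93°; distance = √((-0.71)² + (-21.07)²) = 21.081 km.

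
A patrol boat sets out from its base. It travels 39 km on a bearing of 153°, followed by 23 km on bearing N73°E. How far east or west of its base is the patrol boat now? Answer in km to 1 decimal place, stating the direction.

39.7 km east

Leg 1 (153°, 39 km): east 39 sin 153° = 17.71, north 39 cos 153° = -34.75
Leg 2 (N73°E, 23 km): east 23 sin 73° = 22.00, north 23 cos 73° = 6.72
Net east component: 39.70 km.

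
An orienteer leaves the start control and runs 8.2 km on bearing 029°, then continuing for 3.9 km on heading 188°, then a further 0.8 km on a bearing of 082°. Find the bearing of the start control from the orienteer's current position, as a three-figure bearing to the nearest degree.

231°

Leg 1 (029°, 8.2 km): east 8.2 sin 29° = 3.98, north 8.2 cos 29° = 7.17
Leg 2 (188°, 3.9 km): east 3.9 sin 188° = -0.54, north 3.9 cos 188° = -3.86
Leg 3 (082°, 0.8 km): east 0.8 sin 82° = 0.79, north 0.8 cos 82° = 0.11
Net displacement: 4.22 east, 3.42 north. Direction back to start is (-4.22, -3.42): bearing = atan2(-4.22, -3.42) mod 360° = 231.00° ≈ 231°.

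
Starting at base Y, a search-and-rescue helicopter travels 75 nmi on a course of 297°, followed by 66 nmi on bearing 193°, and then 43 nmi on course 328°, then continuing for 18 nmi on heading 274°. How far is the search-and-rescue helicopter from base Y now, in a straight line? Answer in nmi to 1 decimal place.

Leg 1 (297°, 75 nmi): east 75 sin 297° = -66.83, north 75 cos 297° = 34.05
Leg 2 (193°, 66 nmi): east 66 sin 193° = -14.85, north 66 cos 193° = -64.31
Leg 3 (328°, 43 nmi): east 43 sin 328° = -22.79, north 43 cos 328° = 36.47
Leg 4 (274°, 18 nmi): east 18 sin 274° = -17.96, north 18 cos 274° = 1.26
Net: -122.41 east, 7.46 north. Distance = √((-122.41)² + (7.46)²) = 122.642 nmi.

122.6 nmi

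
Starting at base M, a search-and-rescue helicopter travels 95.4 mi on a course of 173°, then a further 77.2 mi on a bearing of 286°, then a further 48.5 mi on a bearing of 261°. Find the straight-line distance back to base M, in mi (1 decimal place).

137.0 mi

Leg 1 (173°, 95.4 mi): east 95.4 sin 173° = 11.63, north 95.4 cos 173° = -94.69
Leg 2 (286°, 77.2 mi): east 77.2 sin 286° = -74.21, north 77.2 cos 286° = 21.28
Leg 3 (261°, 48.5 mi): east 48.5 sin 261° = -47.90, north 48.5 cos 261° = -7.59
Net: -110.49 east, -81.00 north. Distance = √((-110.49)² + (-81.00)²) = 136.995 mi.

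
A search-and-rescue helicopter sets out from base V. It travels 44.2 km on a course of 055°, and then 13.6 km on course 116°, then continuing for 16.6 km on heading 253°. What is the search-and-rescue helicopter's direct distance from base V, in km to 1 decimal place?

Leg 1 (055°, 44.2 km): east 44.2 sin 55° = 36.21, north 44.2 cos 55° = 25.35
Leg 2 (116°, 13.6 km): east 13.6 sin 116° = 12.22, north 13.6 cos 116° = -5.96
Leg 3 (253°, 16.6 km): east 16.6 sin 253° = -15.87, north 16.6 cos 253° = -4.85
Net: 32.56 east, 14.54 north. Distance = √((32.56)² + (14.54)²) = 35.654 km.

35.7 km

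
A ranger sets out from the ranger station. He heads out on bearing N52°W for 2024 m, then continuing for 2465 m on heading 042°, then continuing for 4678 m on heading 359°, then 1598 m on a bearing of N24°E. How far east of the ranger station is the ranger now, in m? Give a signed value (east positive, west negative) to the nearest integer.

Leg 1 (N52°W, 2024 m): east 2024 sin 308° = -1594.93, north 2024 cos 308° = 1246.10
Leg 2 (042°, 2465 m): east 2465 sin 42° = 1649.41, north 2465 cos 42° = 1831.85
Leg 3 (359°, 4678 m): east 4678 sin 359° = -81.64, north 4678 cos 359° = 4677.29
Leg 4 (N24°E, 1598 m): east 1598 sin 24° = 649.97, north 1598 cos 24° = 1459.85
Net east component: 622.80 m.

623 m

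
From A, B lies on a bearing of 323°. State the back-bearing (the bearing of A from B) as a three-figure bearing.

143°

Back-bearing = 323° − 180° = 143°.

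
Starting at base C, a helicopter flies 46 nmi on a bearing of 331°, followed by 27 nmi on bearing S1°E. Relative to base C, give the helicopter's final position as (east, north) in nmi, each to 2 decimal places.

Leg 1 (331°, 46 nmi): east 46 sin 331° = -22.30, north 46 cos 331° = 40.23
Leg 2 (S1°E, 27 nmi): east 27 sin 179° = 0.47, north 27 cos 179° = -27.00
Summing: -21.83 nmi east, 13.24 nmi north → (-21.83, 13.24).

(-21.83, 13.24)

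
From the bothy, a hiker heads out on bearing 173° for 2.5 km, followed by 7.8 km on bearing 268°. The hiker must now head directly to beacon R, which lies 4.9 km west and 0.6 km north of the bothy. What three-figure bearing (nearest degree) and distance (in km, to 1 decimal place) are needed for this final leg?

Leg 1 (173°, 2.5 km): east 2.5 sin 173° = 0.30, north 2.5 cos 173° = -2.48
Leg 2 (268°, 7.8 km): east 7.8 sin 268° = -7.80, north 7.8 cos 268° = -0.27
Current position: (-7.49, -2.75). Target: (-4.9, 0.6). Remaining: Δeast = 2.59, Δnorth = 3.35.
Bearing = atan2(2.59, 3.35) mod 360° = 37.69°; distance = √((2.59)² + (3.35)²) = 4.238 km.

038°, 4.2 km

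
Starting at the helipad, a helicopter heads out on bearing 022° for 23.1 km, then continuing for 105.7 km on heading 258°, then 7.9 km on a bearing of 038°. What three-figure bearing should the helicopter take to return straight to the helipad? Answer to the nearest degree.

Leg 1 (022°, 23.1 km): east 23.1 sin 22° = 8.65, north 23.1 cos 22° = 21.42
Leg 2 (258°, 105.7 km): east 105.7 sin 258° = -103.39, north 105.7 cos 258° = -21.98
Leg 3 (038°, 7.9 km): east 7.9 sin 38° = 4.86, north 7.9 cos 38° = 6.23
Net displacement: -89.87 east, 5.67 north. Direction back to start is (89.87, -5.67): bearing = atan2(89.87, -5.67) mod 360° = 93.61° ≈ 094°.

094°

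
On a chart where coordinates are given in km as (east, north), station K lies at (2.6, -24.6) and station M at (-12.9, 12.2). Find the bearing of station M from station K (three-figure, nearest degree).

337°

Δeast = -12.9 − 2.6 = -15.50; Δnorth = 12.2 − -24.6 = 36.80.
Bearing = atan2(Δeast, Δnorth) mod 360° = 337.16° ≈ 337°.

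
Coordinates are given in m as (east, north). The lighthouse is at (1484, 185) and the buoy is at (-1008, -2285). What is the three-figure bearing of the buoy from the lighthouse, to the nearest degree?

Δeast = -1008 − 1484 = -2492.00; Δnorth = -2285 − 185 = -2470.00.
Bearing = atan2(Δeast, Δnorth) mod 360° = 225.25° ≈ 225°.

225°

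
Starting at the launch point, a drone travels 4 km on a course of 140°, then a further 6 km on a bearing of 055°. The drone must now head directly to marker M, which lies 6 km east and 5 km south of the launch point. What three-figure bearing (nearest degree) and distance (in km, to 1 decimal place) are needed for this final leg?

195°, 5.6 km

Leg 1 (140°, 4 km): east 4 sin 140° = 2.57, north 4 cos 140° = -3.06
Leg 2 (055°, 6 km): east 6 sin 55° = 4.91, north 6 cos 55° = 3.44
Current position: (7.49, 0.38). Target: (6, -5). Remaining: Δeast = -1.49, Δnorth = -5.38.
Bearing = atan2(-1.49, -5.38) mod 360° = 195.45°; distance = √((-1.49)² + (-5.38)²) = 5.579 km.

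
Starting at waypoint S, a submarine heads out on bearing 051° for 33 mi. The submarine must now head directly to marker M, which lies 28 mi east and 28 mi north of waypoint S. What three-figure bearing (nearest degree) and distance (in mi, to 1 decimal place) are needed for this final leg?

018°, 7.6 mi

Leg 1 (051°, 33 mi): east 33 sin 51° = 25.65, north 33 cos 51° = 20.77
Current position: (25.65, 20.77). Target: (28, 28). Remaining: Δeast = 2.35, Δnorth = 7.23.
Bearing = atan2(2.35, 7.23) mod 360° = 18.03°; distance = √((2.35)² + (7.23)²) = 7.606 mi.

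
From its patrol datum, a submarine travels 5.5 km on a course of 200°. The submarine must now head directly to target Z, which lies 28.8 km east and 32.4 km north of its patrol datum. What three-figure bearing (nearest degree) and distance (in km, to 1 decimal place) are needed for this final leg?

039°, 48.5 km

Leg 1 (200°, 5.5 km): east 5.5 sin 200° = -1.88, north 5.5 cos 200° = -5.17
Current position: (-1.88, -5.17). Target: (28.8, 32.4). Remaining: Δeast = 30.68, Δnorth = 37.57.
Bearing = atan2(30.68, 37.57) mod 360° = 39.24°; distance = √((30.68)² + (37.57)²) = 48.505 km.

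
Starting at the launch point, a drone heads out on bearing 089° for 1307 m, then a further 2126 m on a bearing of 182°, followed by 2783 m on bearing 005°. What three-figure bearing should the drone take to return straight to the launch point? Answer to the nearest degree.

Leg 1 (089°, 1307 m): east 1307 sin 89° = 1306.80, north 1307 cos 89° = 22.81
Leg 2 (182°, 2126 m): east 2126 sin 182° = -74.20, north 2126 cos 182° = -2124.70
Leg 3 (005°, 2783 m): east 2783 sin 5° = 242.55, north 2783 cos 5° = 2772.41
Net displacement: 1475.16 east, 670.52 north. Direction back to start is (-1475.16, -670.52): bearing = atan2(-1475.16, -670.52) mod 360° = 245.56° ≈ 246°.

246°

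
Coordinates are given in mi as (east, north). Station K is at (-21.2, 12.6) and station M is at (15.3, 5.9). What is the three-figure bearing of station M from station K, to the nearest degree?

Δeast = 15.3 − -21.2 = 36.50; Δnorth = 5.9 − 12.6 = -6.70.
Bearing = atan2(Δeast, Δnorth) mod 360° = 100.40° ≈ 100°.

100°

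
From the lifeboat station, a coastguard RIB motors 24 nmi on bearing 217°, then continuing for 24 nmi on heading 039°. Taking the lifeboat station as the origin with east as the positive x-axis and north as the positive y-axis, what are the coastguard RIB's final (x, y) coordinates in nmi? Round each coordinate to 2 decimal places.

Leg 1 (217°, 24 nmi): east 24 sin 217° = -14.44, north 24 cos 217° = -19.17
Leg 2 (039°, 24 nmi): east 24 sin 39° = 15.10, north 24 cos 39° = 18.65
Summing: 0.66 nmi east, -0.52 nmi north → (0.66, -0.52).

(0.66, -0.52)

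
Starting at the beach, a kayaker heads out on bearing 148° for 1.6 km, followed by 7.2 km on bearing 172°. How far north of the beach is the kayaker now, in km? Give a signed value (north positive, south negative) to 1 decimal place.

Leg 1 (148°, 1.6 km): east 1.6 sin 148° = 0.85, north 1.6 cos 148° = -1.36
Leg 2 (172°, 7.2 km): east 7.2 sin 172° = 1.00, north 7.2 cos 172° = -7.13
Net north component: -8.49 km.

-8.5 km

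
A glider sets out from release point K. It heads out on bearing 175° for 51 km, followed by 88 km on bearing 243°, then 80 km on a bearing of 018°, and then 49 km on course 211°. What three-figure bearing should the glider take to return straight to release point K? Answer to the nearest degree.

Leg 1 (175°, 51 km): east 51 sin 175° = 4.44, north 51 cos 175° = -50.81
Leg 2 (243°, 88 km): east 88 sin 243° = -78.41, north 88 cos 243° = -39.95
Leg 3 (018°, 80 km): east 80 sin 18° = 24.72, north 80 cos 18° = 76.08
Leg 4 (211°, 49 km): east 49 sin 211° = -25.24, north 49 cos 211° = -42.00
Net displacement: -74.48 east, -56.67 north. Direction back to start is (74.48, 56.67): bearing = atan2(74.48, 56.67) mod 360° = 52.73° ≈ 053°.

053°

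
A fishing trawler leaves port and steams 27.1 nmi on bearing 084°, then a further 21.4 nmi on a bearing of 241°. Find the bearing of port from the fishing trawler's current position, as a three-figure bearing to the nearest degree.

Leg 1 (084°, 27.1 nmi): east 27.1 sin 84° = 26.95, north 27.1 cos 84° = 2.83
Leg 2 (241°, 21.4 nmi): east 21.4 sin 241° = -18.72, north 21.4 cos 241° = -10.37
Net displacement: 8.23 east, -7.54 north. Direction back to start is (-8.23, 7.54): bearing = atan2(-8.23, 7.54) mod 360° = 312.49° ≈ 312°.

312°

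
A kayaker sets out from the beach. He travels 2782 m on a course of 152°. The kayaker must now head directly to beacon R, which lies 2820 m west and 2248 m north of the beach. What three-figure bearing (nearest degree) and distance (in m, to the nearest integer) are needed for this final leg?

319°, 6257 m

Leg 1 (152°, 2782 m): east 2782 sin 152° = 1306.07, north 2782 cos 152° = -2456.36
Current position: (1306.07, -2456.36). Target: (-2820, 2248). Remaining: Δeast = -4126.07, Δnorth = 4704.36.
Bearing = atan2(-4126.07, 4704.36) mod 360° = 318.75°; distance = √((-4126.07)² + (4704.36)²) = 6257.432 m.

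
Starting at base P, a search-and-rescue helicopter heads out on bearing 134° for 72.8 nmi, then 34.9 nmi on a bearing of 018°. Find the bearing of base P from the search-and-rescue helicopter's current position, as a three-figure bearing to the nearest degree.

Leg 1 (134°, 72.8 nmi): east 72.8 sin 134° = 52.37, north 72.8 cos 134° = -50.57
Leg 2 (018°, 34.9 nmi): east 34.9 sin 18° = 10.78, north 34.9 cos 18° = 33.19
Net displacement: 63.15 east, -17.38 north. Direction back to start is (-63.15, 17.38): bearing = atan2(-63.15, 17.38) mod 360° = 285.39° ≈ 285°.

285°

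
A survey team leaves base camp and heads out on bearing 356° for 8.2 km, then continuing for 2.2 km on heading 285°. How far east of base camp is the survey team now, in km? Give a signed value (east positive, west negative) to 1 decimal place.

Leg 1 (356°, 8.2 km): east 8.2 sin 356° = -0.57, north 8.2 cos 356° = 8.18
Leg 2 (285°, 2.2 km): east 2.2 sin 285° = -2.13, north 2.2 cos 285° = 0.57
Net east component: -2.70 km.

-2.7 km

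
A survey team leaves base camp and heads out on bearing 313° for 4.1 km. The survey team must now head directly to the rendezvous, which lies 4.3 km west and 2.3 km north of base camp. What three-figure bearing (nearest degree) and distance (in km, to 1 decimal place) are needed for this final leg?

249°, 1.4 km

Leg 1 (313°, 4.1 km): east 4.1 sin 313° = -3.00, north 4.1 cos 313° = 2.80
Current position: (-3.00, 2.80). Target: (-4.3, 2.3). Remaining: Δeast = -1.30, Δnorth = -0.50.
Bearing = atan2(-1.30, -0.50) mod 360° = 249.13°; distance = √((-1.30)² + (-0.50)²) = 1.393 km.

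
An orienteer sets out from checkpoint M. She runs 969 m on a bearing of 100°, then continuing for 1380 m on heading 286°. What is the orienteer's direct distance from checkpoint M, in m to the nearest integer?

428 m

Leg 1 (100°, 969 m): east 969 sin 100° = 954.28, north 969 cos 100° = -168.27
Leg 2 (286°, 1380 m): east 1380 sin 286° = -1326.54, north 1380 cos 286° = 380.38
Net: -372.26 east, 212.11 north. Distance = √((-372.26)² + (212.11)²) = 428.453 m.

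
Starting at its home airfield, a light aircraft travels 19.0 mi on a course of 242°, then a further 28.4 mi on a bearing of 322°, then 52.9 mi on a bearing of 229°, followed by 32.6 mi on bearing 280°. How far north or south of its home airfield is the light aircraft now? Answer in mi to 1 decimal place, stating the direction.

15.6 mi south

Leg 1 (242°, 19.0 mi): east 19.0 sin 242° = -16.78, north 19.0 cos 242° = -8.92
Leg 2 (322°, 28.4 mi): east 28.4 sin 322° = -17.48, north 28.4 cos 322° = 22.38
Leg 3 (229°, 52.9 mi): east 52.9 sin 229° = -39.92, north 52.9 cos 229° = -34.71
Leg 4 (280°, 32.6 mi): east 32.6 sin 280° = -32.10, north 32.6 cos 280° = 5.66
Net north component: -15.59 mi.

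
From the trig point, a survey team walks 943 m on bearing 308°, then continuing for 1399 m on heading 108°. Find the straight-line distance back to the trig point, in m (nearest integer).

Leg 1 (308°, 943 m): east 943 sin 308° = -743.09, north 943 cos 308° = 580.57
Leg 2 (108°, 1399 m): east 1399 sin 108° = 1330.53, north 1399 cos 108° = -432.31
Net: 587.43 east, 148.25 north. Distance = √((587.43)² + (148.25)²) = 605.853 m.

606 m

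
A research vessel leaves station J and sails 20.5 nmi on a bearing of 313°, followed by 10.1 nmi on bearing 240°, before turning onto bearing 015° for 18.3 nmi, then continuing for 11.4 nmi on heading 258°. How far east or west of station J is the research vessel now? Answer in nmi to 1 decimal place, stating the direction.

30.2 nmi west

Leg 1 (313°, 20.5 nmi): east 20.5 sin 313° = -14.99, north 20.5 cos 313° = 13.98
Leg 2 (240°, 10.1 nmi): east 10.1 sin 240° = -8.75, north 10.1 cos 240° = -5.05
Leg 3 (015°, 18.3 nmi): east 18.3 sin 15° = 4.74, north 18.3 cos 15° = 17.68
Leg 4 (258°, 11.4 nmi): east 11.4 sin 258° = -11.15, north 11.4 cos 258° = -2.37
Net east component: -30.15 nmi.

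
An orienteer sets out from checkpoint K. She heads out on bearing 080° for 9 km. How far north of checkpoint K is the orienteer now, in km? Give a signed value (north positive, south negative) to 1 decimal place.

1.6 km

Leg 1 (080°, 9 km): east 9 sin 80° = 8.86, north 9 cos 80° = 1.56
Net north component: 1.56 km.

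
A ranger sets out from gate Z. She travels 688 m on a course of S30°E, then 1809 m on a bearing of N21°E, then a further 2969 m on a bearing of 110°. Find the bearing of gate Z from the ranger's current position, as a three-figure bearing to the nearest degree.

269°

Leg 1 (S30°E, 688 m): east 688 sin 150° = 344.00, north 688 cos 150° = -595.83
Leg 2 (N21°E, 1809 m): east 1809 sin 21° = 648.29, north 1809 cos 21° = 1688.85
Leg 3 (110°, 2969 m): east 2969 sin 110° = 2789.95, north 2969 cos 110° = -1015.46
Net displacement: 3782.24 east, 77.56 north. Direction back to start is (-3782.24, -77.56): bearing = atan2(-3782.24, -77.56) mod 360° = 268.83° ≈ 269°.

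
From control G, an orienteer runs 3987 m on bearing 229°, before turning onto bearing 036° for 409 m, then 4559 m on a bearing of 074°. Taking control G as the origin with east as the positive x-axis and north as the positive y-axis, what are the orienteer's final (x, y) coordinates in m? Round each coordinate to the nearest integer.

Leg 1 (229°, 3987 m): east 3987 sin 229° = -3009.03, north 3987 cos 229° = -2615.71
Leg 2 (036°, 409 m): east 409 sin 36° = 240.40, north 409 cos 36° = 330.89
Leg 3 (074°, 4559 m): east 4559 sin 74° = 4382.39, north 4559 cos 74° = 1256.63
Summing: 1613.77 m east, -1028.19 m north → (1614, -1028).

(1614, -1028)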